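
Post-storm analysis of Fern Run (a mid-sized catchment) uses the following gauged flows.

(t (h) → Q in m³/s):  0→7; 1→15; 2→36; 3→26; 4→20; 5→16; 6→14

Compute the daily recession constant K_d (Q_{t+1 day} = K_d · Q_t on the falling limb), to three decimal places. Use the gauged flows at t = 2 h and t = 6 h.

K_d ≈ 0.003

Between t = 2 h and t = 6 h the flow falls from 36 to 14 m³/s over 4×1 h = 4 h.
Per-interval ratio K = (14/36)^(1/4) = 0.7897; K_d = K^(24/1) = 0.003.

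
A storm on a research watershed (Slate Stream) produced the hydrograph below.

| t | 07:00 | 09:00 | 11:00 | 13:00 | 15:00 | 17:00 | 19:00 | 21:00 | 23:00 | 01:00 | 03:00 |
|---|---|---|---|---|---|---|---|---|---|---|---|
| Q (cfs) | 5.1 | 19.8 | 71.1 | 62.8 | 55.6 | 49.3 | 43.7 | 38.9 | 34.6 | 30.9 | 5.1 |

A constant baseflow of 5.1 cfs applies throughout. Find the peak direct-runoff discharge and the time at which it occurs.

Q_p = 66.0 cfs at t = 11:00

Subtracting baseflow gives direct-runoff ordinates: 0.0, 14.7, 66.0, 57.7, 50.5, 44.2, 38.6, 33.8, 29.5, 25.8, 0.0 cfs.
The maximum is 66.0 cfs, occurring at the reading for t = 11:00.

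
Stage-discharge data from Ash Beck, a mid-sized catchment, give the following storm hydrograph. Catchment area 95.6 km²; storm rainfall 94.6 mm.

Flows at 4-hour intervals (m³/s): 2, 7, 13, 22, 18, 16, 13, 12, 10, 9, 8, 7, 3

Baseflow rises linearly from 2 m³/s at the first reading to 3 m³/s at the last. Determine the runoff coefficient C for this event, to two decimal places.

C ≈ 0.17

ΣQ_DR = 107.5 m³/s; V = ΣQ_DR·Δt = 1.548 × 10^6 m³.
Runoff depth d = V / A = 16.19 mm.
C = d / P = 16.19 / 94.6 = 0.17.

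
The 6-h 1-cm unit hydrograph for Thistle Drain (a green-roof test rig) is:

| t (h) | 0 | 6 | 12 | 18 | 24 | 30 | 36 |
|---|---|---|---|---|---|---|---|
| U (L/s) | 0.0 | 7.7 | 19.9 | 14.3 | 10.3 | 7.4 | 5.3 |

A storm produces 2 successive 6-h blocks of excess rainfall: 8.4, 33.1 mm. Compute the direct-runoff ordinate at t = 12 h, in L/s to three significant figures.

Q ≈ 42.2 L/s

By discrete convolution, Q_j = Σ (P_i / 10 mm) · U_{j−i}.
At t = 12 h (j=2): Q = (8.4/10)·19.9 + (33.1/10)·7.7 = 42.2 L/s.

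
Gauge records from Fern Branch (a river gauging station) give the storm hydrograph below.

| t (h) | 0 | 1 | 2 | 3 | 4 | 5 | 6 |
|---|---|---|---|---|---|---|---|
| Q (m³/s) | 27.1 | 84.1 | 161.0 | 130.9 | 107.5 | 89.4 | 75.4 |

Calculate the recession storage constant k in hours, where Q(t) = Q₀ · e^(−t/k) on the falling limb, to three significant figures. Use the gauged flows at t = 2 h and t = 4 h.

On the falling limb, Q drops from 161.0 to 107.5 m³/s between t = 2 h and t = 4 h (Δt = 2 h).
k = −Δt / ln(Q₂/Q₁) = −2 / ln(107.5/161.0) = 4.95 h.

k ≈ 4.95 h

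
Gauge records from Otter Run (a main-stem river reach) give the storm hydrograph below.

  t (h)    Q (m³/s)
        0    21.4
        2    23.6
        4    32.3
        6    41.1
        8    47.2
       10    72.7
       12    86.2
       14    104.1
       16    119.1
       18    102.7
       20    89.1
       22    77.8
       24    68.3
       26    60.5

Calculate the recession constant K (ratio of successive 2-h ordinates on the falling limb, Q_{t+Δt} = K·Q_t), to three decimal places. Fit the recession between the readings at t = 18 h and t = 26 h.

K ≈ 0.876

Using the recession-limb readings at t = 18 h and t = 26 h: Q falls from 102.7 to 60.5 m³/s over 4 intervals.
K = (Q₂/Q₁)^(1/4) = (60.5/102.7)^(1/4) = 0.876.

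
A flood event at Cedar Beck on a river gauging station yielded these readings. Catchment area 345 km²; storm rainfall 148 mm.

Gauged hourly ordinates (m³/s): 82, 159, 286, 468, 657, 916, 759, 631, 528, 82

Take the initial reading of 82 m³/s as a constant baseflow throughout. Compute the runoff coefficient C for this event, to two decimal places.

ΣQ_DR = 3748 m³/s; V = ΣQ_DR·Δt = 1.349 × 10^7 m³.
Runoff depth d = V / A = 39.11 mm.
C = d / P = 39.11 / 148 = 0.26.

C ≈ 0.26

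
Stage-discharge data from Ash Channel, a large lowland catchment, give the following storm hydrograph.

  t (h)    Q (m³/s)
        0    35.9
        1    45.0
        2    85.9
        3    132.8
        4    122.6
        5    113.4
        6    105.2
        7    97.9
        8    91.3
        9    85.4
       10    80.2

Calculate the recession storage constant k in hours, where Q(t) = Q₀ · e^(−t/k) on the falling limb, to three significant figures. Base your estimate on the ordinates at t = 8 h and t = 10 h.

k ≈ 15.4 h

On the falling limb, Q drops from 91.3 to 80.2 m³/s between t = 8 h and t = 10 h (Δt = 2 h).
k = −Δt / ln(Q₂/Q₁) = −2 / ln(80.2/91.3) = 15.4 h.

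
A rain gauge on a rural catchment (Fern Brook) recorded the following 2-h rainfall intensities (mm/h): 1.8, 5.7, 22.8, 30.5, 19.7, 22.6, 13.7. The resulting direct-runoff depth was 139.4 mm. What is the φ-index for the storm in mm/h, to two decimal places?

Only the 5 blocks with intensity above φ contribute runoff: 22.8, 30.5, 19.7, 22.6, 13.7 mm/h.
Σ(I−φ)·Δt = d  ⇒  (22.8+30.5+19.7+22.6+13.7 − 5φ)·2 = 139.4
φ = (109.3 − 139.4/2) / 5 = 7.92 mm/h.

φ ≈ 7.92 mm/h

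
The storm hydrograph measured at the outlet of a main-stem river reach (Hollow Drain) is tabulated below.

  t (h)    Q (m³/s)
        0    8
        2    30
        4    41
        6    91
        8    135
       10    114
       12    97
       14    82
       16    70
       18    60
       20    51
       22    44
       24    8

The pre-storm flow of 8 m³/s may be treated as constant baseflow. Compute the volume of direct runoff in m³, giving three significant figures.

Direct-runoff ordinates (Q − Q_b): 0.0, 22.0, 33.0, 83.0, 127.0, 106.0, 89.0, 74.0, 62.0, 52.0, 43.0, 36.0, 0.0 m³/s.
ΣQ_DR = 727.0 m³/s.
With Δt = 2 h = 7200 s, V = ΣQ_DR · Δt = 727.0 × 7200 = 5.23 × 10^6 m³.

V ≈ 5.23 × 10^6 m³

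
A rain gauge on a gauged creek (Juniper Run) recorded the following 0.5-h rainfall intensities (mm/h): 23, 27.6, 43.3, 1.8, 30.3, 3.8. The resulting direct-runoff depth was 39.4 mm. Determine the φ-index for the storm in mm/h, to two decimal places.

Only the 4 blocks with intensity above φ contribute runoff: 23, 27.6, 43.3, 30.3 mm/h.
Σ(I−φ)·Δt = d  ⇒  (23+27.6+43.3+30.3 − 4φ)·0.5 = 39.4
φ = (124.2 − 39.4/0.5) / 4 = 11.35 mm/h.

φ ≈ 11.35 mm/h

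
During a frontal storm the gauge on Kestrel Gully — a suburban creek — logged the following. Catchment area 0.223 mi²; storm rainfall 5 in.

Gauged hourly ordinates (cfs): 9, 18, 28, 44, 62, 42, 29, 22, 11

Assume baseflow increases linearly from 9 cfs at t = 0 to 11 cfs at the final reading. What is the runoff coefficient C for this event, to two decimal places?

ΣQ_DR = 175.0 cfs; V = ΣQ_DR·Δt = 6.300 × 10^5 ft³.
Runoff depth d = V / A = 1.216 in.
C = d / P = 1.216 / 5 = 0.24.

C ≈ 0.24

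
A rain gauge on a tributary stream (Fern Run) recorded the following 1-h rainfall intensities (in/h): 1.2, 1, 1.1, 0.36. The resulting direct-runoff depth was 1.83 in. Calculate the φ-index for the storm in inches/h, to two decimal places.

Only the 3 blocks with intensity above φ contribute runoff: 1.2, 1, 1.1 in/h.
Σ(I−φ)·Δt = d  ⇒  (1.2+1+1.1 − 3φ)·1 = 1.83
φ = (3.300 − 1.83/1) / 3 = 0.49 in/h.

φ ≈ 0.49 in/h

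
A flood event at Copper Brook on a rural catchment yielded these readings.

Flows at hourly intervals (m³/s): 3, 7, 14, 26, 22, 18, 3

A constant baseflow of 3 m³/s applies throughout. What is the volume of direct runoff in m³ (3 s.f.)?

V ≈ 2.59 × 10^5 m³

Direct-runoff ordinates (Q − Q_b): 0.0, 4.0, 11.0, 23.0, 19.0, 15.0, 0.0 m³/s.
ΣQ_DR = 72.00 m³/s.
With Δt = 1 h = 3600 s, V = ΣQ_DR · Δt = 72.00 × 3600 = 2.59 × 10^5 m³.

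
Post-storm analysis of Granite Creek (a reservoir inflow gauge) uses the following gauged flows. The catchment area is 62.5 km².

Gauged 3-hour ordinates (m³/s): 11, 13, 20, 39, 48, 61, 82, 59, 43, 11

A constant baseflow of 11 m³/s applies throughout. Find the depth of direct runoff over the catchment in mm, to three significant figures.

Direct runoff: 0.0, 2.0, 9.0, 28.0, 37.0, 50.0, 71.0, 48.0, 32.0, 0.0 m³/s; ΣQ_DR = 277.0 m³/s.
V = ΣQ_DR · Δt = 277.0 × 10800 s = 2.992 × 10^6 m³.
Over A = 62.5 km², depth = V / A = 47.9 mm.

d ≈ 47.9 mm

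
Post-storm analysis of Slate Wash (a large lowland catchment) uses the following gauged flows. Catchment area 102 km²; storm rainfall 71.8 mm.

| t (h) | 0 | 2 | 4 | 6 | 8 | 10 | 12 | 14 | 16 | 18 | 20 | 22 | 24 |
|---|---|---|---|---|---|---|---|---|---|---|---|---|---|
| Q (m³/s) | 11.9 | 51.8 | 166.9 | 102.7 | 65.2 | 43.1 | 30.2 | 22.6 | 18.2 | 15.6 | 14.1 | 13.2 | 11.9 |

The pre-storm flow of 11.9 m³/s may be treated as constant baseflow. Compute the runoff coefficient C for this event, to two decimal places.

C ≈ 0.41

ΣQ_DR = 412.7 m³/s; V = ΣQ_DR·Δt = 2.971 × 10^6 m³.
Runoff depth d = V / A = 29.13 mm.
C = d / P = 29.13 / 71.8 = 0.41.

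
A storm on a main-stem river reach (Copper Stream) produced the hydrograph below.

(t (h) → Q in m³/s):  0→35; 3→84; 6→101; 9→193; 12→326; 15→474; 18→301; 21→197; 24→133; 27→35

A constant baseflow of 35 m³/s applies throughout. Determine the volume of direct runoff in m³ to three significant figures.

V ≈ 1.65 × 10^7 m³

Direct-runoff ordinates (Q − Q_b): 0.0, 49.0, 66.0, 158.0, 291.0, 439.0, 266.0, 162.0, 98.0, 0.0 m³/s.
ΣQ_DR = 1529 m³/s.
With Δt = 3 h = 10800 s, V = ΣQ_DR · Δt = 1529 × 10800 = 1.65 × 10^7 m³.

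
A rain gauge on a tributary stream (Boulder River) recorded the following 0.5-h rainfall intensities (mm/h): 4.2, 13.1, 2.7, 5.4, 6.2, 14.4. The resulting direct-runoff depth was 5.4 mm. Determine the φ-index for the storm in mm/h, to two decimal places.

φ ≈ 8.35 mm/h

Only the 2 blocks with intensity above φ contribute runoff: 13.1, 14.4 mm/h.
Σ(I−φ)·Δt = d  ⇒  (13.1+14.4 − 2φ)·0.5 = 5.4
φ = (27.50 − 5.4/0.5) / 2 = 8.35 mm/h.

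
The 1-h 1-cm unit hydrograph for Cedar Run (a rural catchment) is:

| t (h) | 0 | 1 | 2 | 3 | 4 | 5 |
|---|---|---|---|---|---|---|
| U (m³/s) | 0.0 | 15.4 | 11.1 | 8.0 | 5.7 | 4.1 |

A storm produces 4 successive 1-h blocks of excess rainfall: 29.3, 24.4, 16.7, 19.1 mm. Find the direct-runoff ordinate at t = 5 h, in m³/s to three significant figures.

By discrete convolution, Q_j = Σ (P_i / 10 mm) · U_{j−i}.
At t = 5 h (j=5): Q = (29.3/10)·4.1 + (24.4/10)·5.7 + (16.7/10)·8.0 + (19.1/10)·11.1 = 60.5 m³/s.

Q ≈ 60.5 m³/s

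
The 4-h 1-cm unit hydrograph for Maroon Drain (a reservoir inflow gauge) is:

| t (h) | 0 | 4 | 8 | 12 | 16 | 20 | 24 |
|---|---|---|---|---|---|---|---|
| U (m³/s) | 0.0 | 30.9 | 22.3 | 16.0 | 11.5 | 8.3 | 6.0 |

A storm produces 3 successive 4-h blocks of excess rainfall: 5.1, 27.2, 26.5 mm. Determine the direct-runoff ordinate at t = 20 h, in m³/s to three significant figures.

Q ≈ 77.9 m³/s

By discrete convolution, Q_j = Σ (P_i / 10 mm) · U_{j−i}.
At t = 20 h (j=5): Q = (5.1/10)·8.3 + (27.2/10)·11.5 + (26.5/10)·16.0 = 77.9 m³/s.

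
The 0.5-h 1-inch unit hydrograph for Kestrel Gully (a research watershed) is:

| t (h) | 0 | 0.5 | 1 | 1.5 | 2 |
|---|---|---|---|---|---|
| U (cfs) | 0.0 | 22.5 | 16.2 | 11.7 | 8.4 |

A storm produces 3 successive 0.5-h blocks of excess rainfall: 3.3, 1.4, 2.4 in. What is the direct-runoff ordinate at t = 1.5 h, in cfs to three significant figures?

By discrete convolution, Q_j = Σ (P_i / 1 in) · U_{j−i}.
At t = 1.5 h (j=3): Q = (3.3/1)·11.7 + (1.4/1)·16.2 + (2.4/1)·22.5 = 115 cfs.

Q ≈ 115 cfs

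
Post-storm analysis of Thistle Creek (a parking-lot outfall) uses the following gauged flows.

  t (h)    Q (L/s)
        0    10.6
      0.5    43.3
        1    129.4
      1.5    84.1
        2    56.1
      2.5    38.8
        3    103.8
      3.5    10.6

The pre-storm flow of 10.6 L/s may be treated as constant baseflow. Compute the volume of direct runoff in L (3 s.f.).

V ≈ 7.05 × 10^5 L

Direct-runoff ordinates (Q − Q_b): 0.0, 32.7, 118.8, 73.5, 45.5, 28.2, 93.2, 0.0 L/s.
ΣQ_DR = 391.9 L/s.
With Δt = 0.5 h = 1800 s, V = ΣQ_DR · Δt = 391.9 × 1800 = 7.05 × 10^5 L.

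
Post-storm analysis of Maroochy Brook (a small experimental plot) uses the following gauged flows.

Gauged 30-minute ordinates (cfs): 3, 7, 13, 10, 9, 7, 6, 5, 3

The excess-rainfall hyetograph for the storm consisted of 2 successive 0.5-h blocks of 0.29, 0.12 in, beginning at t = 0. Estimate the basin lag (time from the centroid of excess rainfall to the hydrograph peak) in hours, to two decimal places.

t_L ≈ 0.60 h

Centroid of excess rainfall: t_c = Σ P_i·t̄_i / ΣP_i = 0.3963 h (block centres at 0.25, 0.75 h).
Hydrograph peak occurs at t = 1 h, so basin lag t_L = 1 − 0.3963 = 0.60 h.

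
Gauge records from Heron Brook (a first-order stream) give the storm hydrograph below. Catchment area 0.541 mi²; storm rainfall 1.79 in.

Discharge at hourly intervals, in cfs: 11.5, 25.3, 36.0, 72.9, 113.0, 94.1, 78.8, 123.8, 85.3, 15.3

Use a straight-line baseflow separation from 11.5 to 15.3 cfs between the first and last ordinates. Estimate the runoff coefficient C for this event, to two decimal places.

C ≈ 0.84

ΣQ_DR = 522.0 cfs; V = ΣQ_DR·Δt = 1.879 × 10^6 ft³.
Runoff depth d = V / A = 1.495 in.
C = d / P = 1.495 / 1.79 = 0.84.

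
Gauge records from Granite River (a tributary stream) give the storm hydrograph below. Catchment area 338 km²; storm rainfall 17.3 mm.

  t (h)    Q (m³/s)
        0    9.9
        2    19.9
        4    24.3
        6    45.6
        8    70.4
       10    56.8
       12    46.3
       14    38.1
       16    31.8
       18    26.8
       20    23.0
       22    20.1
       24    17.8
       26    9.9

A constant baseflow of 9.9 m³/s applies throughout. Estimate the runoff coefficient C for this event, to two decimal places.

C ≈ 0.37

ΣQ_DR = 302.1 m³/s; V = ΣQ_DR·Δt = 2.175 × 10^6 m³.
Runoff depth d = V / A = 6.435 mm.
C = d / P = 6.435 / 17.3 = 0.37.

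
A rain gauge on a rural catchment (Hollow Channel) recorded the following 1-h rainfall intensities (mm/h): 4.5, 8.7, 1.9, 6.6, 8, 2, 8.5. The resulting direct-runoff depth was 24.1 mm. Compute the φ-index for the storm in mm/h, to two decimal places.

Only the 5 blocks with intensity above φ contribute runoff: 4.5, 8.7, 6.6, 8, 8.5 mm/h.
Σ(I−φ)·Δt = d  ⇒  (4.5+8.7+6.6+8+8.5 − 5φ)·1 = 24.1
φ = (36.30 − 24.1/1) / 5 = 2.44 mm/h.

φ ≈ 2.44 mm/h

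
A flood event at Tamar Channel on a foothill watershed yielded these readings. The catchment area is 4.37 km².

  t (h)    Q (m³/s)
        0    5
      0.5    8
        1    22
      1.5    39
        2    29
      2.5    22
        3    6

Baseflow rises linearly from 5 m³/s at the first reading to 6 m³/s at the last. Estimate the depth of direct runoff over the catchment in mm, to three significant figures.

d ≈ 38.1 mm

Direct runoff: 0.00, 2.83, 16.67, 33.50, 23.33, 16.17, 0.00 m³/s; ΣQ_DR = 92.50 m³/s.
V = ΣQ_DR · Δt = 92.50 × 1800 s = 1.665 × 10^5 m³.
Over A = 4.37 km², depth = V / A = 38.1 mm.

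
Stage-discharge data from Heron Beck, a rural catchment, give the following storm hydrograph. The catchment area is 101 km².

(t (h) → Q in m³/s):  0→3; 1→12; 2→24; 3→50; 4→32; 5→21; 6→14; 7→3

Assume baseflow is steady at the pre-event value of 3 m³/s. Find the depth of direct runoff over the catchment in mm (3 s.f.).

Direct runoff: 0.0, 9.0, 21.0, 47.0, 29.0, 18.0, 11.0, 0.0 m³/s; ΣQ_DR = 135.0 m³/s.
V = ΣQ_DR · Δt = 135.0 × 3600 s = 4.860 × 10^5 m³.
Over A = 101 km², depth = V / A = 4.81 mm.

d ≈ 4.81 mm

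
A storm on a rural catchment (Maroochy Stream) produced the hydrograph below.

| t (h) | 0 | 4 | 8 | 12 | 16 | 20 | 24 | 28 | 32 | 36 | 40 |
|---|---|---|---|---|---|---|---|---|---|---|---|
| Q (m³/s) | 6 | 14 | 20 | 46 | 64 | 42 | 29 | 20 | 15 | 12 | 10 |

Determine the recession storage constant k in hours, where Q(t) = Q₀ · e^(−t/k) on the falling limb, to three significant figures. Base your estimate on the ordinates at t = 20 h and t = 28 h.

On the falling limb, Q drops from 42 to 20 m³/s between t = 20 h and t = 28 h (Δt = 8 h).
k = −Δt / ln(Q₂/Q₁) = −8 / ln(20/42) = 10.8 h.

k ≈ 10.8 h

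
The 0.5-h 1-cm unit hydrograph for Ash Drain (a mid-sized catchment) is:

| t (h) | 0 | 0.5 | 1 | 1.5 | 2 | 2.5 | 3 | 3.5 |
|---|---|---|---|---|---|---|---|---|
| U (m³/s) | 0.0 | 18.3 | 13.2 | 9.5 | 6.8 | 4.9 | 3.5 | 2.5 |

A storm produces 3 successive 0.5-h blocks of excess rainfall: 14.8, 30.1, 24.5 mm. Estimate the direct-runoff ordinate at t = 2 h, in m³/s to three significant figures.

By discrete convolution, Q_j = Σ (P_i / 10 mm) · U_{j−i}.
At t = 2 h (j=4): Q = (14.8/10)·6.8 + (30.1/10)·9.5 + (24.5/10)·13.2 = 71.0 m³/s.

Q ≈ 71.0 m³/s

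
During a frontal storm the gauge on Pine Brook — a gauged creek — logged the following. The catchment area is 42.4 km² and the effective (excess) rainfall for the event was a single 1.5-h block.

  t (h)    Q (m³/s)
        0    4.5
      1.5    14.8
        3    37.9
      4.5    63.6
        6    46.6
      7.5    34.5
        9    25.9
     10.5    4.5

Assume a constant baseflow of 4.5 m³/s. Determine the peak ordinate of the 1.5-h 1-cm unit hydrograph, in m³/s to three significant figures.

Direct runoff: 0.0, 10.3, 33.4, 59.1, 42.1, 30.0, 21.4, 0.0 m³/s; ΣQ_DR = 196.3 m³/s, peak = 59.1 m³/s.
Runoff depth d = ΣQ_DR·Δt / A = 196.3 × 5400 / (42.4 km²) = 25.00 mm.
The 1-cm UH is the DRH scaled by (10 mm)/d, so U_p = 59.1 × 10/25.00 = 23.6 m³/s.

U_p ≈ 23.6 m³/s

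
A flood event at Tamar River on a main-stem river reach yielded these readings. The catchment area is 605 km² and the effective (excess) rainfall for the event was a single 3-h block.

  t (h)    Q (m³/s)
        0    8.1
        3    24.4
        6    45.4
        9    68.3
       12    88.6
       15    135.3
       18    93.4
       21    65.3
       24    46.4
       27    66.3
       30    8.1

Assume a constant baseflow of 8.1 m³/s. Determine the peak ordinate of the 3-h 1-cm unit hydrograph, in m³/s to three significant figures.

Direct runoff: 0.0, 16.3, 37.3, 60.2, 80.5, 127.2, 85.3, 57.2, 38.3, 58.2, 0.0 m³/s; ΣQ_DR = 560.5 m³/s, peak = 127.2 m³/s.
Runoff depth d = ΣQ_DR·Δt / A = 560.5 × 10800 / (605 km²) = 10.01 mm.
The 1-cm UH is the DRH scaled by (10 mm)/d, so U_p = 127.2 × 10/10.01 = 127 m³/s.

U_p ≈ 127 m³/s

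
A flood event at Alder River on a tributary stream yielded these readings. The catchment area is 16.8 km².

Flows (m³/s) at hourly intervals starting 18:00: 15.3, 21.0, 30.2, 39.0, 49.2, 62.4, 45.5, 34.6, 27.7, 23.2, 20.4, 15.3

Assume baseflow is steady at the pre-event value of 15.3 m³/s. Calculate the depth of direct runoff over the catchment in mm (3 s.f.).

d ≈ 42.9 mm

Direct runoff: 0.0, 5.7, 14.9, 23.7, 33.9, 47.1, 30.2, 19.3, 12.4, 7.9, 5.1, 0.0 m³/s; ΣQ_DR = 200.2 m³/s.
V = ΣQ_DR · Δt = 200.2 × 3600 s = 7.207 × 10^5 m³.
Over A = 16.8 km², depth = V / A = 42.9 mm.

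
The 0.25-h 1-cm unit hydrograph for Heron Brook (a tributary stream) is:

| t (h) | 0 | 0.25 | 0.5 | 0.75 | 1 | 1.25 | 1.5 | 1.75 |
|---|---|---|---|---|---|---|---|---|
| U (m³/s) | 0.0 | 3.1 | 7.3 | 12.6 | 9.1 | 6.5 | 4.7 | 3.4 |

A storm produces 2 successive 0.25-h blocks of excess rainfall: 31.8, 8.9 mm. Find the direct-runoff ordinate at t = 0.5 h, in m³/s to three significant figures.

Q ≈ 26.0 m³/s

By discrete convolution, Q_j = Σ (P_i / 10 mm) · U_{j−i}.
At t = 0.5 h (j=2): Q = (31.8/10)·7.3 + (8.9/10)·3.1 = 26.0 m³/s.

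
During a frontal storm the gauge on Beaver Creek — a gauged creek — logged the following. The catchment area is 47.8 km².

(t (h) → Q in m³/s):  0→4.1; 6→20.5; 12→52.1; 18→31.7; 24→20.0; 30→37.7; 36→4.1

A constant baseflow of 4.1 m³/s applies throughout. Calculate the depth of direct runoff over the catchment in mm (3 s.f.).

d ≈ 63.9 mm

Direct runoff: 0.0, 16.4, 48.0, 27.6, 15.9, 33.6, 0.0 m³/s; ΣQ_DR = 141.5 m³/s.
V = ΣQ_DR · Δt = 141.5 × 21600 s = 3.056 × 10^6 m³.
Over A = 47.8 km², depth = V / A = 63.9 mm.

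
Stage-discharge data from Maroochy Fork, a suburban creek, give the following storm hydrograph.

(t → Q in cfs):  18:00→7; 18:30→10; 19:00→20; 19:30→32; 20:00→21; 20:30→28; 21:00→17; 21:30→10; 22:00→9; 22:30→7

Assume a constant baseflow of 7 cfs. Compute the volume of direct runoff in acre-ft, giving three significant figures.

Direct-runoff ordinates (Q − Q_b): 0.0, 3.0, 13.0, 25.0, 14.0, 21.0, 10.0, 3.0, 2.0, 0.0 cfs.
ΣQ_DR = 91.00 cfs.
With Δt = 0.5 h = 1800 s, V = ΣQ_DR · Δt = 91.00 × 1800 = 1.64 × 10^5 ft³ = 3.76 acre-ft.

V ≈ 3.76 acre-ft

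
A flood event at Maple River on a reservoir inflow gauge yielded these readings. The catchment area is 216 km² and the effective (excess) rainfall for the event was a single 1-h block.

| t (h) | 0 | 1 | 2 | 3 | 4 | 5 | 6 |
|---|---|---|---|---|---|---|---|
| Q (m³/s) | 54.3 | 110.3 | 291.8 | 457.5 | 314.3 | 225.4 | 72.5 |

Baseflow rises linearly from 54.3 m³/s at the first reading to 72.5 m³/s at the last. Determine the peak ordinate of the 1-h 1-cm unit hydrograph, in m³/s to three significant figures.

Direct runoff: 0.00, 52.97, 231.43, 394.10, 247.87, 155.93, 0.00 m³/s; ΣQ_DR = 1082 m³/s, peak = 394.10 m³/s.
Runoff depth d = ΣQ_DR·Δt / A = 1082 × 3600 / (216 km²) = 18.04 mm.
The 1-cm UH is the DRH scaled by (10 mm)/d, so U_p = 394.10 × 10/18.04 = 218 m³/s.

U_p ≈ 218 m³/s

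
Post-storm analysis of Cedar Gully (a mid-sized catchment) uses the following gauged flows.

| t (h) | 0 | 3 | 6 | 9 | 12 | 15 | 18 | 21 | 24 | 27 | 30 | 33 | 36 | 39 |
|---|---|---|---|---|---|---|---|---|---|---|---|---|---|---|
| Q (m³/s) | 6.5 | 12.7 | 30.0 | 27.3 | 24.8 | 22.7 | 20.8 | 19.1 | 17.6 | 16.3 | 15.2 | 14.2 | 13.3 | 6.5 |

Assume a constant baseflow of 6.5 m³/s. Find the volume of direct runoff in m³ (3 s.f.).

Direct-runoff ordinates (Q − Q_b): 0.0, 6.2, 23.5, 20.8, 18.3, 16.2, 14.3, 12.6, 11.1, 9.8, 8.7, 7.7, 6.8, 0.0 m³/s.
ΣQ_DR = 156.0 m³/s.
With Δt = 3 h = 10800 s, V = ΣQ_DR · Δt = 156.0 × 10800 = 1.68 × 10^6 m³.

V ≈ 1.68 × 10^6 m³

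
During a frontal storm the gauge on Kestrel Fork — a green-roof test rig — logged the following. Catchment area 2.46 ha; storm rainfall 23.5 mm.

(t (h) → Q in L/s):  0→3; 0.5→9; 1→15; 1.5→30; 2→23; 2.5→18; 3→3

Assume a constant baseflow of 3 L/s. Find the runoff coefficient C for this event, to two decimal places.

C ≈ 0.25

ΣQ_DR = 80.00 L/s; V = ΣQ_DR·Δt = 1.440 × 10^5 L.
Runoff depth d = V / A = 5.854 mm.
C = d / P = 5.854 / 23.5 = 0.25.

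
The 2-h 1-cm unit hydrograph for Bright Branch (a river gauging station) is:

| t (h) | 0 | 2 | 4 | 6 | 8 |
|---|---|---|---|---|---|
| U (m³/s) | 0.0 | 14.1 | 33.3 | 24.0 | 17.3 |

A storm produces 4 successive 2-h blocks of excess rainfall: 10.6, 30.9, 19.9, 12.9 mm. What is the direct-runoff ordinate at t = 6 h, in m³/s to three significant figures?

By discrete convolution, Q_j = Σ (P_i / 10 mm) · U_{j−i}.
At t = 6 h (j=3): Q = (10.6/10)·24.0 + (30.9/10)·33.3 + (19.9/10)·14.1 + (12.9/10)·0.0 = 156 m³/s.

Q ≈ 156 m³/s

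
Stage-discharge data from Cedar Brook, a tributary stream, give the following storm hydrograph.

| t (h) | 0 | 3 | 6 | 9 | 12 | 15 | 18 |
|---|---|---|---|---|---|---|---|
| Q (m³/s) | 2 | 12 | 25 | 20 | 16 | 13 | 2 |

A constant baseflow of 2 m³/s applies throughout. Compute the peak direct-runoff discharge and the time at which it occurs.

Q_p = 23.0 m³/s at t = 6 h

Subtracting baseflow gives direct-runoff ordinates: 0.0, 10.0, 23.0, 18.0, 14.0, 11.0, 0.0 m³/s.
The maximum is 23.0 m³/s, occurring at the reading for t = 6 h.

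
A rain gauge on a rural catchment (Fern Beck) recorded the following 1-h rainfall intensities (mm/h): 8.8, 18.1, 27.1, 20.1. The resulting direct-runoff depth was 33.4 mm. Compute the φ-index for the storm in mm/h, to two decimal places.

Only the 3 blocks with intensity above φ contribute runoff: 18.1, 27.1, 20.1 mm/h.
Σ(I−φ)·Δt = d  ⇒  (18.1+27.1+20.1 − 3φ)·1 = 33.4
φ = (65.30 − 33.4/1) / 3 = 10.63 mm/h.

φ ≈ 10.63 mm/h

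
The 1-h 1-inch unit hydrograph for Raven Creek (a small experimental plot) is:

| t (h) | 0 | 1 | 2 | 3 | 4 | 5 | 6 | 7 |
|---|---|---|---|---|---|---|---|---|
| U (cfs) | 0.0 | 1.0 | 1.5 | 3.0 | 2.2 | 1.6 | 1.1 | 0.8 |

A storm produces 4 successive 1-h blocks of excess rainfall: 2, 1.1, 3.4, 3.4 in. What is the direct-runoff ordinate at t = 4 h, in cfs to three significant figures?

Q ≈ 16.2 cfs

By discrete convolution, Q_j = Σ (P_i / 1 in) · U_{j−i}.
At t = 4 h (j=4): Q = (2/1)·2.2 + (1.1/1)·3.0 + (3.4/1)·1.5 + (3.4/1)·1.0 = 16.2 cfs.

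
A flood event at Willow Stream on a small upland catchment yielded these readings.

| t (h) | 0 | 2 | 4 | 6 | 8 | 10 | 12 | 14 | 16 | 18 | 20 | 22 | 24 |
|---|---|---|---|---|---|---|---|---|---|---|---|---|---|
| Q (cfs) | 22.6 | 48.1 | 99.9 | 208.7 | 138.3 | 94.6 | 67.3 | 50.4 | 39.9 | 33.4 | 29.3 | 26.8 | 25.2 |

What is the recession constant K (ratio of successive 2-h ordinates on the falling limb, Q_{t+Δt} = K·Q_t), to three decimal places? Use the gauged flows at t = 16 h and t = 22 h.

Using the recession-limb readings at t = 16 h and t = 22 h: Q falls from 39.9 to 26.8 cfs over 3 intervals.
K = (Q₂/Q₁)^(1/3) = (26.8/39.9)^(1/3) = 0.876.

K ≈ 0.876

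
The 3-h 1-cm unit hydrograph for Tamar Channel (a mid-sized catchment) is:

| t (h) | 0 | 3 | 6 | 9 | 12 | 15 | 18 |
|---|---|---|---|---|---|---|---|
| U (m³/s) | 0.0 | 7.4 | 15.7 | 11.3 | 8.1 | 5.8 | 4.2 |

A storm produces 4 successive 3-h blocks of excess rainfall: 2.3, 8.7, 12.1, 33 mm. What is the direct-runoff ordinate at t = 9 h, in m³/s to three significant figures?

Q ≈ 25.2 m³/s

By discrete convolution, Q_j = Σ (P_i / 10 mm) · U_{j−i}.
At t = 9 h (j=3): Q = (2.3/10)·11.3 + (8.7/10)·15.7 + (12.1/10)·7.4 + (33/10)·0.0 = 25.2 m³/s.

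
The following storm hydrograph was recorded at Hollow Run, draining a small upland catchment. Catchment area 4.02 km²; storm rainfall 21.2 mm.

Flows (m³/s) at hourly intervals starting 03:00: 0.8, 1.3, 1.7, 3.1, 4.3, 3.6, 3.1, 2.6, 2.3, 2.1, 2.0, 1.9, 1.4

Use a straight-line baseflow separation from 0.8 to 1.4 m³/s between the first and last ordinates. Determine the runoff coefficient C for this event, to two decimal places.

ΣQ_DR = 15.90 m³/s; V = ΣQ_DR·Δt = 57240 m³.
Runoff depth d = V / A = 14.24 mm.
C = d / P = 14.24 / 21.2 = 0.67.

C ≈ 0.67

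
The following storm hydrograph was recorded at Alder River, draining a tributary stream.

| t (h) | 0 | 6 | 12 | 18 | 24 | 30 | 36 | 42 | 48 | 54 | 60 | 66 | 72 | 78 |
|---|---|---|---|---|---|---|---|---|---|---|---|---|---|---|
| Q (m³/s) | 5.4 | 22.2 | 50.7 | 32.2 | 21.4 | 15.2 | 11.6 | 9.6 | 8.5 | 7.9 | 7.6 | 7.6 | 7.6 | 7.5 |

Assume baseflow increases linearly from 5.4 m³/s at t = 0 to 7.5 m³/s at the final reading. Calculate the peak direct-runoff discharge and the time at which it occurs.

Subtracting baseflow gives direct-runoff ordinates: 0.00, 16.64, 44.98, 26.32, 15.35, 8.99, 5.23, 3.07, 1.81, 1.05, 0.58, 0.42, 0.26, 0.00 m³/s.
The maximum is 44.98 m³/s, occurring at the reading for t = 12 h.

Q_p = 44.98 m³/s at t = 12 h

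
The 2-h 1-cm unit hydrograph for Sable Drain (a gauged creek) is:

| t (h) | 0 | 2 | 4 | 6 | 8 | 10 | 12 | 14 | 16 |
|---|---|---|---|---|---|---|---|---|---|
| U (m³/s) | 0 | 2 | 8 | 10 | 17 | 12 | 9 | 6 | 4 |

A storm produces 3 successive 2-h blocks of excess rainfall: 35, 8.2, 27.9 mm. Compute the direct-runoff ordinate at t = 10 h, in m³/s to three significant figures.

Q ≈ 83.8 m³/s

By discrete convolution, Q_j = Σ (P_i / 10 mm) · U_{j−i}.
At t = 10 h (j=5): Q = (35/10)·12 + (8.2/10)·17 + (27.9/10)·10 = 83.8 m³/s.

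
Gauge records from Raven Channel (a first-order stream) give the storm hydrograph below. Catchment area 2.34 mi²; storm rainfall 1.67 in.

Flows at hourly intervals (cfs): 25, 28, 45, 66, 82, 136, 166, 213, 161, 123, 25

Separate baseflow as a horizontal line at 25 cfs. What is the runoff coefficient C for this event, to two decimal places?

C ≈ 0.32

ΣQ_DR = 795.0 cfs; V = ΣQ_DR·Δt = 2.862 × 10^6 ft³.
Runoff depth d = V / A = 0.5265 in.
C = d / P = 0.5265 / 1.67 = 0.32.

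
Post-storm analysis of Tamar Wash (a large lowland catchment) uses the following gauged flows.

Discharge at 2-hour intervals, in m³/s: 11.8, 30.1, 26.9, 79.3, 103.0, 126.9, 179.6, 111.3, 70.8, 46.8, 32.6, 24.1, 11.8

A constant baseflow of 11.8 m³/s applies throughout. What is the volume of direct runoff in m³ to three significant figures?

V ≈ 5.05 × 10^6 m³

Direct-runoff ordinates (Q − Q_b): 0.0, 18.3, 15.1, 67.5, 91.2, 115.1, 167.8, 99.5, 59.0, 35.0, 20.8, 12.3, 0.0 m³/s.
ΣQ_DR = 701.6 m³/s.
With Δt = 2 h = 7200 s, V = ΣQ_DR · Δt = 701.6 × 7200 = 5.05 × 10^6 m³.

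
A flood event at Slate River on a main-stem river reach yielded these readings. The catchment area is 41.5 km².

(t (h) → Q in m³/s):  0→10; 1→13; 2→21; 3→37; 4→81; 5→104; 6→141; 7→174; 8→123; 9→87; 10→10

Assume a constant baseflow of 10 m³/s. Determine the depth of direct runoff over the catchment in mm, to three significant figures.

Direct runoff: 0.0, 3.0, 11.0, 27.0, 71.0, 94.0, 131.0, 164.0, 113.0, 77.0, 0.0 m³/s; ΣQ_DR = 691.0 m³/s.
V = ΣQ_DR · Δt = 691.0 × 3600 s = 2.488 × 10^6 m³.
Over A = 41.5 km², depth = V / A = 59.9 mm.

d ≈ 59.9 mm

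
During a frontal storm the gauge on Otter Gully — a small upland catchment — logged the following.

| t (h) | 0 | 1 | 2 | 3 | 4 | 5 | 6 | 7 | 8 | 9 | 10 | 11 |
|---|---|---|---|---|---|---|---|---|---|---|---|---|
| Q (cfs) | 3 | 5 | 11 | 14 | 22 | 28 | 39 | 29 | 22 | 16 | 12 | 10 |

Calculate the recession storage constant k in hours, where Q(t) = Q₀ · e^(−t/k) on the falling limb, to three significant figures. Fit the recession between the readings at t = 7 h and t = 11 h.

k ≈ 3.76 h

On the falling limb, Q drops from 29 to 10 cfs between t = 7 h and t = 11 h (Δt = 4 h).
k = −Δt / ln(Q₂/Q₁) = −4 / ln(10/29) = 3.76 h.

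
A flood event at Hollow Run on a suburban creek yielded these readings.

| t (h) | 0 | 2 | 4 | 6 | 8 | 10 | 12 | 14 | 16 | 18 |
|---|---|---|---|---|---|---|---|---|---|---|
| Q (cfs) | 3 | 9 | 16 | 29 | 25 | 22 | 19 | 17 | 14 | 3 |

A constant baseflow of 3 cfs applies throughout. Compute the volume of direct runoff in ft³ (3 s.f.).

V ≈ 9.14 × 10^5 ft³

Direct-runoff ordinates (Q − Q_b): 0.0, 6.0, 13.0, 26.0, 22.0, 19.0, 16.0, 14.0, 11.0, 0.0 cfs.
ΣQ_DR = 127.0 cfs.
With Δt = 2 h = 7200 s, V = ΣQ_DR · Δt = 127.0 × 7200 = 9.14 × 10^5 ft³.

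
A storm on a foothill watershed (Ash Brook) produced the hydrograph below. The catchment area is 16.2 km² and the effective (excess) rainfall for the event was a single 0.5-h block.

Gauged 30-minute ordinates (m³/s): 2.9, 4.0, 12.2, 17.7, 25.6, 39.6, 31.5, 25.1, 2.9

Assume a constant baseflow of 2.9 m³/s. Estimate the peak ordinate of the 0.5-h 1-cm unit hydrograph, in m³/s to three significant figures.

U_p ≈ 24.4 m³/s

Direct runoff: 0.0, 1.1, 9.3, 14.8, 22.7, 36.7, 28.6, 22.2, 0.0 m³/s; ΣQ_DR = 135.4 m³/s, peak = 36.7 m³/s.
Runoff depth d = ΣQ_DR·Δt / A = 135.4 × 1800 / (16.2 km²) = 15.04 mm.
The 1-cm UH is the DRH scaled by (10 mm)/d, so U_p = 36.7 × 10/15.04 = 24.4 m³/s.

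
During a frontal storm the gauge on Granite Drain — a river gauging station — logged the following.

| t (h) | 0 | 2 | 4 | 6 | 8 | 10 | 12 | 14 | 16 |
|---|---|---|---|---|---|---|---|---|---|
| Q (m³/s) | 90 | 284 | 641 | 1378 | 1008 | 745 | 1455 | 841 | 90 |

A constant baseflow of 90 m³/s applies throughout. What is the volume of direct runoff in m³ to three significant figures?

Direct-runoff ordinates (Q − Q_b): 0.0, 194.0, 551.0, 1288.0, 918.0, 655.0, 1365.0, 751.0, 0.0 m³/s.
ΣQ_DR = 5722 m³/s.
With Δt = 2 h = 7200 s, V = ΣQ_DR · Δt = 5722 × 7200 = 4.12 × 10^7 m³.

V ≈ 4.12 × 10^7 m³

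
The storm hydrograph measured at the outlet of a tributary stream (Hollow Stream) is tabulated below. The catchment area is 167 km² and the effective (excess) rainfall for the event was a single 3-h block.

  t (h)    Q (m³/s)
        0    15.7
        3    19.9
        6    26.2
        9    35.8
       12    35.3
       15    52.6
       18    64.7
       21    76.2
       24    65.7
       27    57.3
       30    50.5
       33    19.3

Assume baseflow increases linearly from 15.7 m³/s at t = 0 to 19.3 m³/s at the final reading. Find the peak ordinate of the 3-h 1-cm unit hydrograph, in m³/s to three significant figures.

Direct runoff: 0.00, 3.87, 9.85, 19.12, 18.29, 35.26, 47.04, 58.21, 47.38, 38.65, 31.53, 0.00 m³/s; ΣQ_DR = 309.2 m³/s, peak = 58.21 m³/s.
Runoff depth d = ΣQ_DR·Δt / A = 309.2 × 10800 / (167 km²) = 20.00 mm.
The 1-cm UH is the DRH scaled by (10 mm)/d, so U_p = 58.21 × 10/20.00 = 29.1 m³/s.

U_p ≈ 29.1 m³/s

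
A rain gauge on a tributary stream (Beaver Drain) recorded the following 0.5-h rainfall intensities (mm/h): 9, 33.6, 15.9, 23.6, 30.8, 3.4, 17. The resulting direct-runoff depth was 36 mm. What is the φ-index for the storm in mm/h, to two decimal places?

Only the 5 blocks with intensity above φ contribute runoff: 33.6, 15.9, 23.6, 30.8, 17 mm/h.
Σ(I−φ)·Δt = d  ⇒  (33.6+15.9+23.6+30.8+17 − 5φ)·0.5 = 36
φ = (120.9 − 36/0.5) / 5 = 9.78 mm/h.

φ ≈ 9.78 mm/h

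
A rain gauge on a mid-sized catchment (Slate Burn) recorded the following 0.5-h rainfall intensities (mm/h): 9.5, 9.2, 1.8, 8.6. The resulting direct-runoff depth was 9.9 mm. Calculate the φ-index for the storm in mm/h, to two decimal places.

Only the 3 blocks with intensity above φ contribute runoff: 9.5, 9.2, 8.6 mm/h.
Σ(I−φ)·Δt = d  ⇒  (9.5+9.2+8.6 − 3φ)·0.5 = 9.9
φ = (27.30 − 9.9/0.5) / 3 = 2.50 mm/h.

φ ≈ 2.50 mm/h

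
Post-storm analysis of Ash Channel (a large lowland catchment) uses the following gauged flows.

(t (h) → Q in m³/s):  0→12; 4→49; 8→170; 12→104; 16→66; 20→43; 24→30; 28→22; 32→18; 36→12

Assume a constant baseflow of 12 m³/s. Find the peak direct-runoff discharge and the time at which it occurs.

Q_p = 158.0 m³/s at t = 8 h

Subtracting baseflow gives direct-runoff ordinates: 0.0, 37.0, 158.0, 92.0, 54.0, 31.0, 18.0, 10.0, 6.0, 0.0 m³/s.
The maximum is 158.0 m³/s, occurring at the reading for t = 8 h.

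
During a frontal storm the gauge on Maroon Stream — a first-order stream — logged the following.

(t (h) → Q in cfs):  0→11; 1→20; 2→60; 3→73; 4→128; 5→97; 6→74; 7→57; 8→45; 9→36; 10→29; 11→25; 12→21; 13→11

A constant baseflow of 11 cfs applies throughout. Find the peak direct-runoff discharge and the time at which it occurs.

Subtracting baseflow gives direct-runoff ordinates: 0.0, 9.0, 49.0, 62.0, 117.0, 86.0, 63.0, 46.0, 34.0, 25.0, 18.0, 14.0, 10.0, 0.0 cfs.
The maximum is 117.0 cfs, occurring at the reading for t = 4 h.

Q_p = 117.0 cfs at t = 4 h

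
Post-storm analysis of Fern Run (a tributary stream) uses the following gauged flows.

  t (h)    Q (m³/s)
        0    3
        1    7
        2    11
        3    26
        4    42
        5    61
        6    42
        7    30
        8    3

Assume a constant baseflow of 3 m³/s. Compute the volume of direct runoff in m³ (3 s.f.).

Direct-runoff ordinates (Q − Q_b): 0.0, 4.0, 8.0, 23.0, 39.0, 58.0, 39.0, 27.0, 0.0 m³/s.
ΣQ_DR = 198.0 m³/s.
With Δt = 1 h = 3600 s, V = ΣQ_DR · Δt = 198.0 × 3600 = 7.13 × 10^5 m³.

V ≈ 7.13 × 10^5 m³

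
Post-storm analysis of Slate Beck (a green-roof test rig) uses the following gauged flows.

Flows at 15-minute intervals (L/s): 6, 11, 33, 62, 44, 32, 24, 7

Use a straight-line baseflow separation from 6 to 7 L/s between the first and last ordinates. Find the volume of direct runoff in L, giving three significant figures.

V ≈ 1.50 × 10^5 L

Direct-runoff ordinates (Q − Q_b): 0.00, 4.86, 26.71, 55.57, 37.43, 25.29, 17.14, 0.00 L/s.
ΣQ_DR = 167.0 L/s.
With Δt = 0.25 h = 900 s, V = ΣQ_DR · Δt = 167.0 × 900 = 1.50 × 10^5 L.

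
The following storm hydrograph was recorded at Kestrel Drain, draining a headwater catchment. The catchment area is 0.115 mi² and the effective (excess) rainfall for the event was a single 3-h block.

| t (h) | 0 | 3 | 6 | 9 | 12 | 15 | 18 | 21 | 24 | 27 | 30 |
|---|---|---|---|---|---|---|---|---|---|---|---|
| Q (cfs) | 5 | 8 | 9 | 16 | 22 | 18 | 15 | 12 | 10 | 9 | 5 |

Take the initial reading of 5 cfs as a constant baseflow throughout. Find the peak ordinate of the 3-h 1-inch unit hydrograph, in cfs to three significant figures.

U_p ≈ 5.68 cfs

Direct runoff: 0.0, 3.0, 4.0, 11.0, 17.0, 13.0, 10.0, 7.0, 5.0, 4.0, 0.0 cfs; ΣQ_DR = 74.00 cfs, peak = 17.0 cfs.
Runoff depth d = ΣQ_DR·Δt / A = 74.00 × 10800 / (0.115 mi²) = 2.991 in.
The 1-inch UH is the DRH scaled by (1 in)/d, so U_p = 17.0 × 1/2.991 = 5.68 cfs.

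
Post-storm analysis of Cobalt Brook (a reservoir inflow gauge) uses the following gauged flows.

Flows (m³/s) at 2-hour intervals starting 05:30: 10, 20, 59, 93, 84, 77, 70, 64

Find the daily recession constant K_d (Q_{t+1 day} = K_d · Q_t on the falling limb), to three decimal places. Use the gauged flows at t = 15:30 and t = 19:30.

K_d ≈ 0.330

Between t = 15:30 and t = 19:30 the flow falls from 77 to 64 m³/s over 2×2 h = 4 h.
Per-interval ratio K = (64/77)^(1/2) = 0.9117; K_d = K^(24/2) = 0.330.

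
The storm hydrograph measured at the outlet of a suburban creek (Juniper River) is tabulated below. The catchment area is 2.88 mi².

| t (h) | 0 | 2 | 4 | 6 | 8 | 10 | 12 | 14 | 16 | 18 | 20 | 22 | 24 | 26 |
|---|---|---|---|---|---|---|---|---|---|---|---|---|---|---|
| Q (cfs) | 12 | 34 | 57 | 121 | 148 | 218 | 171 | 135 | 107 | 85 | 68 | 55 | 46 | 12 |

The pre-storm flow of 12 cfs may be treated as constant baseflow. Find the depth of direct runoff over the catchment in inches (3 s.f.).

d ≈ 1.18 in

Direct runoff: 0.0, 22.0, 45.0, 109.0, 136.0, 206.0, 159.0, 123.0, 95.0, 73.0, 56.0, 43.0, 34.0, 0.0 cfs; ΣQ_DR = 1101 cfs.
V = ΣQ_DR · Δt = 1101 × 7200 s = 7.927 × 10^6 ft³.
Over A = 2.88 mi², depth = V / A = 1.18 in.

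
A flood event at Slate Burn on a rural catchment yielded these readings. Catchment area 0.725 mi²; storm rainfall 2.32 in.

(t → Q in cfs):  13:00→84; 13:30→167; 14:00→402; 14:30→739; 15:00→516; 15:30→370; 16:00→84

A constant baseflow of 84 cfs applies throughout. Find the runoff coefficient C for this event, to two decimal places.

ΣQ_DR = 1774 cfs; V = ΣQ_DR·Δt = 3.193 × 10^6 ft³.
Runoff depth d = V / A = 1.896 in.
C = d / P = 1.896 / 2.32 = 0.82.

C ≈ 0.82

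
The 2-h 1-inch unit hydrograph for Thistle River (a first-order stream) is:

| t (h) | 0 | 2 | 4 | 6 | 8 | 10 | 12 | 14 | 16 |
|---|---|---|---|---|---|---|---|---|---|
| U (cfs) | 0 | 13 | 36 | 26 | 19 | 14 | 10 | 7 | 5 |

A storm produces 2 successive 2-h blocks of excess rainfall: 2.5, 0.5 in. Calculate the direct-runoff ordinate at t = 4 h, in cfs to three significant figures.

By discrete convolution, Q_j = Σ (P_i / 1 in) · U_{j−i}.
At t = 4 h (j=2): Q = (2.5/1)·36 + (0.5/1)·13 = 96.5 cfs.

Q ≈ 96.5 cfs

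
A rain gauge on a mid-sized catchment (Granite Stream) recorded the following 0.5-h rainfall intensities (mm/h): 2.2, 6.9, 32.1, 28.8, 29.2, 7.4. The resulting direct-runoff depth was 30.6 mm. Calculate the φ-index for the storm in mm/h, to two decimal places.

Only the 3 blocks with intensity above φ contribute runoff: 32.1, 28.8, 29.2 mm/h.
Σ(I−φ)·Δt = d  ⇒  (32.1+28.8+29.2 − 3φ)·0.5 = 30.6
φ = (90.10 − 30.6/0.5) / 3 = 9.63 mm/h.

φ ≈ 9.63 mm/h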